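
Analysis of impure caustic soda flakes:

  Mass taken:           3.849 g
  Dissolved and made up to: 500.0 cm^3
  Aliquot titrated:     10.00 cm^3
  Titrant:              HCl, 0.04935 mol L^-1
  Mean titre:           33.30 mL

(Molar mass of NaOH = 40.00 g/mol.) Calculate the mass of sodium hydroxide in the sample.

NaOH + HCl → NaCl + H2O
n(HCl) per titration = 0.03330 × 0.04935 = 1.643 × 10^-3 mol
n(NaOH) in each aliquot = 1.643 × 10^-3 mol (1:1 ratio)
n(NaOH) in the whole flask = 1.643 × 10^-3 × 500.0/10.00 = 0.08217 mol
mass of NaOH = 0.08217 × 40.00 = 3.287 g

3.287 g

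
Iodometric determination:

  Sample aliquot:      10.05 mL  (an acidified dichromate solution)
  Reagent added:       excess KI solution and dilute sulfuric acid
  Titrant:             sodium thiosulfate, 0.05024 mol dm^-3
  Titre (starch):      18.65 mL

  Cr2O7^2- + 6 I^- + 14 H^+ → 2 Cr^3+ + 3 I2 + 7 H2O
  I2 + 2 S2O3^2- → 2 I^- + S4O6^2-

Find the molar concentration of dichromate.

0.01554 mol/L

n(S2O3^2-) = 0.01865 × 0.05024 = 9.370 × 10^-4 mol
n(I2) = n(S2O3^2-)/2 = 4.685 × 10^-4 mol
From the 1:3 ratio, n(Cr2O7^2-) in the aliquot = 1/3 × 4.685 × 10^-4 = 1.562 × 10^-4 mol
[Cr2O7^2-] = 1.562 × 10^-4 / 0.01005 = 0.01554 mol/L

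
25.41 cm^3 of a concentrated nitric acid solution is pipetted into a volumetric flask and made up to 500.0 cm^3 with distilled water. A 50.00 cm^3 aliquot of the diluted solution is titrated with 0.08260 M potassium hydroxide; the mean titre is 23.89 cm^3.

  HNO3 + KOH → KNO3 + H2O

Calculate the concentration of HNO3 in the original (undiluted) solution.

0.7766 M

n(KOH) = 0.02389 × 0.08260 = 1.973 × 10^-3 mol
n(HNO3) in the aliquot = 1.973 × 10^-3 mol (1:1 ratio)
[HNO3]_dilute = 1.973 × 10^-3 / 0.05000 = 0.03947 mol/L
Dilution factor = 500.0 / 25.41 = 19.68
[HNO3]_stock = 0.03947 × 19.68 = 0.7766 mol/L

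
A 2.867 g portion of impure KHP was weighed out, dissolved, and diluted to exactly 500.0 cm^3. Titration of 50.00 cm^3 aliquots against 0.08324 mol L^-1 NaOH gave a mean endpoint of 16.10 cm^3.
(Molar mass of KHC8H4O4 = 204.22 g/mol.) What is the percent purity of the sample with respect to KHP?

KHC8H4O4 + NaOH → KNaC8H4O4 + H2O
n(NaOH) per titration = 0.01610 × 0.08324 = 1.340 × 10^-3 mol
n(KHC8H4O4) in each aliquot = 1.340 × 10^-3 mol (1:1 ratio)
n(KHC8H4O4) in the whole flask = 1.340 × 10^-3 × 500.0/50.00 = 0.01340 mol
mass of KHC8H4O4 = 0.01340 × 204.22 = 2.737 g
% KHC8H4O4 = 2.737 / 2.867 × 100 = 95.46 %

95.46 %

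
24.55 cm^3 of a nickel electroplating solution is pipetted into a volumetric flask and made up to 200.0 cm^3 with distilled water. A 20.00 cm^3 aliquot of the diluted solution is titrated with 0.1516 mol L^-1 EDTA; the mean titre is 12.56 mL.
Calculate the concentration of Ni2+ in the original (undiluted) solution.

0.7756 mol/L

Ni^2+ + EDTA^4- → [Ni(EDTA)]^2-
n(EDTA) = 0.01256 × 0.1516 = 1.904 × 10^-3 mol
n(Ni2+) in the aliquot = 1.904 × 10^-3 mol (1:1 ratio)
[Ni2+]_dilute = 1.904 × 10^-3 / 0.02000 = 0.09520 mol/L
Dilution factor = 200.0 / 24.55 = 8.147
[Ni2+]_stock = 0.09520 × 8.147 = 0.7756 mol/L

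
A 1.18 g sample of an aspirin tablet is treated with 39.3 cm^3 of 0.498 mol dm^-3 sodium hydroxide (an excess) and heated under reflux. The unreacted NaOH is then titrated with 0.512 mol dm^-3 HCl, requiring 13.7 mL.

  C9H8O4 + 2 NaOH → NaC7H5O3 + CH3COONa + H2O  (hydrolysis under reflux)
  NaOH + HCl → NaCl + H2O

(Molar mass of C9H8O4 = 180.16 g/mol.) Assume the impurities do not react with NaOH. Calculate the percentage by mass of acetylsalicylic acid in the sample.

n(NaOH) added = 0.0393 × 0.498 = 0.0196 mol
n(HCl) used in back-titration = 0.0137 × 0.512 = 7.01 × 10^-3 mol
n(NaOH) left over = 7.01 × 10^-3 mol (1:1 ratio)
n(NaOH) consumed by analyte = 0.0196 − 7.01 × 10^-3 = 0.0126 mol
From the 1:2 ratio, n(C9H8O4) = 1/2 × 0.0126 = 6.28 × 10^-3 mol
mass of C9H8O4 = 6.28 × 10^-3 × 180.16 = 1.13 g
% C9H8O4 = 1.13 / 1.18 × 100 = 95.9 %

95.9 %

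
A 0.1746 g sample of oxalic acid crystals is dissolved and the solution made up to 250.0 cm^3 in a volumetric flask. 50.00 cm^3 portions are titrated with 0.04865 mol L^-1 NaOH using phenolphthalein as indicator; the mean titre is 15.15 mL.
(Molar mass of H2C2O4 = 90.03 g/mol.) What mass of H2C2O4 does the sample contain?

H2C2O4 + 2 NaOH → Na2C2O4 + 2 H2O
n(NaOH) per titration = 0.01515 × 0.04865 = 7.370 × 10^-4 mol
From the 1:2 ratio, n(H2C2O4) in each aliquot = 1/2 × 7.370 × 10^-4 = 3.685 × 10^-4 mol
n(H2C2O4) in the whole flask = 3.685 × 10^-4 × 250.0/50.00 = 1.843 × 10^-3 mol
mass of H2C2O4 = 1.843 × 10^-3 × 90.03 = 0.1659 g

0.1659 g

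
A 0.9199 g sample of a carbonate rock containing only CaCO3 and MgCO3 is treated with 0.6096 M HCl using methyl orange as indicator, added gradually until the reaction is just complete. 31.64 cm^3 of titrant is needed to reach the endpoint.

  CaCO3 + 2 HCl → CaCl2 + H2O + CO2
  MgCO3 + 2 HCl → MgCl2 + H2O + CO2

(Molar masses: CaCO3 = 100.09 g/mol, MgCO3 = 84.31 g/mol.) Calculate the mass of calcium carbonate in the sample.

0.6776 g

n(HCl) = 0.03164 × 0.6096 = 0.01929 mol
Let x = n(CaCO3), y = n(MgCO3).
Titrant: 2x + 2y = 0.01929;  mass: 100.09x + 84.31y = 0.9199
Solving, x = 6.770 × 10^-3 mol, y = 2.874 × 10^-3 mol
mass of CaCO3 = 6.770 × 10^-3 × 100.09 = 0.6776 g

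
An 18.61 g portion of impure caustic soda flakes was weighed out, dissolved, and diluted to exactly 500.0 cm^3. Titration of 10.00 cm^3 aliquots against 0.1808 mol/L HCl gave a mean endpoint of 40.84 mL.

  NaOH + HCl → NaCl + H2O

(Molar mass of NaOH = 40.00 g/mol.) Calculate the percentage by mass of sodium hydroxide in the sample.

n(HCl) per titration = 0.04084 × 0.1808 = 7.384 × 10^-3 mol
n(NaOH) in each aliquot = 7.384 × 10^-3 mol (1:1 ratio)
n(NaOH) in the whole flask = 7.384 × 10^-3 × 500.0/10.00 = 0.3692 mol
mass of NaOH = 0.3692 × 40.00 = 14.77 g
% NaOH = 14.77 / 18.61 × 100 = 79.35 %

79.35 %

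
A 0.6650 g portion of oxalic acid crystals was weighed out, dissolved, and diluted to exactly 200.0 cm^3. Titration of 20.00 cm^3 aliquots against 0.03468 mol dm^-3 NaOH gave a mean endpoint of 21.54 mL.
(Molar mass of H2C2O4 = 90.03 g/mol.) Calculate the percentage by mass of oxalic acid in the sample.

50.57 %

H2C2O4 + 2 NaOH → Na2C2O4 + 2 H2O
n(NaOH) per titration = 0.02154 × 0.03468 = 7.470 × 10^-4 mol
From the 1:2 ratio, n(H2C2O4) in each aliquot = 1/2 × 7.470 × 10^-4 = 3.735 × 10^-4 mol
n(H2C2O4) in the whole flask = 3.735 × 10^-4 × 200.0/20.00 = 3.735 × 10^-3 mol
mass of H2C2O4 = 3.735 × 10^-3 × 90.03 = 0.3363 g
% H2C2O4 = 0.3363 / 0.6650 × 100 = 50.57 %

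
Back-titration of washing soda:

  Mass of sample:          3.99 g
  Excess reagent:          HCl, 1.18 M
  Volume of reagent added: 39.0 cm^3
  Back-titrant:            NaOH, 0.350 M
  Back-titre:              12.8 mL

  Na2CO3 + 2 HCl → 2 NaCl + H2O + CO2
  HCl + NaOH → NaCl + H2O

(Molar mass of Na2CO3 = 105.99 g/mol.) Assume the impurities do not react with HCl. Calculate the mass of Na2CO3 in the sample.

n(HCl) added = 0.0390 × 1.18 = 0.0460 mol
n(NaOH) used in back-titration = 0.0128 × 0.350 = 4.48 × 10^-3 mol
n(HCl) left over = 4.48 × 10^-3 mol (1:1 ratio)
n(HCl) consumed by analyte = 0.0460 − 4.48 × 10^-3 = 0.0415 mol
From the 1:2 ratio, n(Na2CO3) = 1/2 × 0.0415 = 0.0208 mol
mass of Na2CO3 = 0.0208 × 105.99 = 2.20 g

2.20 g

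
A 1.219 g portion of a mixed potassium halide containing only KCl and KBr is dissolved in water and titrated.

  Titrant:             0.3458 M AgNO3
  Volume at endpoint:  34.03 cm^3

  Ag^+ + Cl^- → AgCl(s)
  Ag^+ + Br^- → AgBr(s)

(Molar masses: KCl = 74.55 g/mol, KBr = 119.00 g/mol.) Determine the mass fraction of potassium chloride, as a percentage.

24.95 %

n(AgNO3) = 0.03403 × 0.3458 = 0.01177 mol
Let x = n(KCl), y = n(KBr).
Titrant: 1x + 1y = 0.01177;  mass: 74.55x + 119.00y = 1.219
Solving, x = 4.080 × 10^-3 mol, y = 7.688 × 10^-3 mol
mass of KCl = 4.080 × 10^-3 × 74.55 = 0.3041 g
% KCl = 0.3041 / 1.219 × 100 = 24.95 %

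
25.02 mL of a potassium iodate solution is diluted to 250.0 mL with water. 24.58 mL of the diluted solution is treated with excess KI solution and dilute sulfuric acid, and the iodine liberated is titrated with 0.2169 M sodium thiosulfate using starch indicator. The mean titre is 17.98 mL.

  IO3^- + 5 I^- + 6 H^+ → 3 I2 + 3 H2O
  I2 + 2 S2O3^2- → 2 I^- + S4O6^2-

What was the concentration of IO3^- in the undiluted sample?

0.2642 M

n(S2O3^2-) = 0.01798 × 0.2169 = 3.900 × 10^-3 mol
n(I2) = n(S2O3^2-)/2 = 1.950 × 10^-3 mol
From the 1:3 ratio, n(IO3^-) in the aliquot = 1/3 × 1.950 × 10^-3 = 6.500 × 10^-4 mol
[IO3^-]_dilute = 6.500 × 10^-4 / 0.02458 = 0.02644 mol/L
[IO3^-]_original = 0.02644 × 250.0/25.02 = 0.2642 mol/L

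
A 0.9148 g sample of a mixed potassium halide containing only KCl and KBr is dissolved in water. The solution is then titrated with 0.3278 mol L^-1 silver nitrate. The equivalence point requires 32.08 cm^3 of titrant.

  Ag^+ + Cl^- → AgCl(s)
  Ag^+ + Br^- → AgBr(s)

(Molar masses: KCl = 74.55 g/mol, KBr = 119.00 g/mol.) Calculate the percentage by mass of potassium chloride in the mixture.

61.71 %

n(AgNO3) = 0.03208 × 0.3278 = 0.01052 mol
Let x = n(KCl), y = n(KBr).
Titrant: 1x + 1y = 0.01052;  mass: 74.55x + 119.00y = 0.9148
Solving, x = 7.572 × 10^-3 mol, y = 2.944 × 10^-3 mol
mass of KCl = 7.572 × 10^-3 × 74.55 = 0.5645 g
% KCl = 0.5645 / 0.9148 × 100 = 61.71 %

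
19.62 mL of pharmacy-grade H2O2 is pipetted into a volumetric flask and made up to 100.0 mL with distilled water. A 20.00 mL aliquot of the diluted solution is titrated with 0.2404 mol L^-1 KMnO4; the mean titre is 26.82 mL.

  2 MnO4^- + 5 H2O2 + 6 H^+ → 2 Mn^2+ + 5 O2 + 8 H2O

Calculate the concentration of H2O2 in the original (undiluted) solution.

n(KMnO4) = 0.02682 × 0.2404 = 6.448 × 10^-3 mol
From the 5:2 ratio, n(H2O2) in the aliquot = 5/2 × 6.448 × 10^-3 = 0.01612 mol
[H2O2]_dilute = 0.01612 / 0.02000 = 0.8059 mol/L
Dilution factor = 100.0 / 19.62 = 5.097
[H2O2]_stock = 0.8059 × 5.097 = 4.108 mol/L

4.108 mol/L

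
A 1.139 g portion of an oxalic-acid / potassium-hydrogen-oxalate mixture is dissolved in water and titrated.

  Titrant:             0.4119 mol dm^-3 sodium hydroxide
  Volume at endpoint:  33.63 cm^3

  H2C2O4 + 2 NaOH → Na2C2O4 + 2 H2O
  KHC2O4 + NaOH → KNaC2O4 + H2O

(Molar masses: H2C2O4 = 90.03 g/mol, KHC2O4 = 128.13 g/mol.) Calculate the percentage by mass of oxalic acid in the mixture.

30.24 %

n(NaOH) = 0.03363 × 0.4119 = 0.01385 mol
Let x = n(H2C2O4), y = n(KHC2O4).
Titrant: 2x + 1y = 0.01385;  mass: 90.03x + 128.13y = 1.139
Solving, x = 3.825 × 10^-3 mol, y = 6.202 × 10^-3 mol
mass of H2C2O4 = 3.825 × 10^-3 × 90.03 = 0.3444 g
% H2C2O4 = 0.3444 / 1.139 × 100 = 30.24 %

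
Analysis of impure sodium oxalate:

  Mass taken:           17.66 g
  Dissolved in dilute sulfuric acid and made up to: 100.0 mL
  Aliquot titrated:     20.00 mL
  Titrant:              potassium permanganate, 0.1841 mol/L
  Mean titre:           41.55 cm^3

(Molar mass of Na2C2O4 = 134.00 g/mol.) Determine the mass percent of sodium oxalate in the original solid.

72.55 %

2 MnO4^- + 5 C2O4^2- + 16 H^+ → 2 Mn^2+ + 10 CO2 + 8 H2O
n(KMnO4) per titration = 0.04155 × 0.1841 = 7.649 × 10^-3 mol
From the 5:2 ratio, n(Na2C2O4) in each aliquot = 5/2 × 7.649 × 10^-3 = 0.01912 mol
n(Na2C2O4) in the whole flask = 0.01912 × 100.0/20.00 = 0.09562 mol
mass of Na2C2O4 = 0.09562 × 134.00 = 12.81 g
% Na2C2O4 = 12.81 / 17.66 × 100 = 72.55 %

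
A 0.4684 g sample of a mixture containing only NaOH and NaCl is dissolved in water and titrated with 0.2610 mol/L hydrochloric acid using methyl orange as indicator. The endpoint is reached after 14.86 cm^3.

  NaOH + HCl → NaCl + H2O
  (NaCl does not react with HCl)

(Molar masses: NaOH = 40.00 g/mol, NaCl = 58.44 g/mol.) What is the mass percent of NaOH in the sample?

n(HCl) = 0.01486 × 0.2610 = 3.878 × 10^-3 mol
Let x = n(NaOH), y = n(NaCl).
Titrant: 1x = 3.878 × 10^-3;  mass: 40.00x + 58.44y = 0.4684
Solving, x = 3.878 × 10^-3 mol, y = 5.360 × 10^-3 mol
mass of NaOH = 3.878 × 10^-3 × 40.00 = 0.1551 g
% NaOH = 0.1551 / 0.4684 × 100 = 33.12 %

33.12 %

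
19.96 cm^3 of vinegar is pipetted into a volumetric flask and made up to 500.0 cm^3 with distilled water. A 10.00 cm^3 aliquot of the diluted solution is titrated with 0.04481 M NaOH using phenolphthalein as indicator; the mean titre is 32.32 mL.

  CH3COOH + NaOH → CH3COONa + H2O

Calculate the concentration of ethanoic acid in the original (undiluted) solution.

n(NaOH) = 0.03232 × 0.04481 = 1.448 × 10^-3 mol
n(CH3COOH) in the aliquot = 1.448 × 10^-3 mol (1:1 ratio)
[CH3COOH]_dilute = 1.448 × 10^-3 / 0.01000 = 0.1448 mol/L
Dilution factor = 500.0 / 19.96 = 25.05
[CH3COOH]_stock = 0.1448 × 25.05 = 3.628 mol/L

3.628 M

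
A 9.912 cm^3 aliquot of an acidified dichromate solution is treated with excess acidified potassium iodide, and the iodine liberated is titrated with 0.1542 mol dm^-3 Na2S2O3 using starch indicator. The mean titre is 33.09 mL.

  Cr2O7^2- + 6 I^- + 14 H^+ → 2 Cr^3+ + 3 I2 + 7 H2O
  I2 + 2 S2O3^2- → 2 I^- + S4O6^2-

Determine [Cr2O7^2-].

0.08580 mol/L

n(S2O3^2-) = 0.03309 × 0.1542 = 5.102 × 10^-3 mol
n(I2) = n(S2O3^2-)/2 = 2.551 × 10^-3 mol
From the 1:3 ratio, n(Cr2O7^2-) in the aliquot = 1/3 × 2.551 × 10^-3 = 8.504 × 10^-4 mol
[Cr2O7^2-] = 8.504 × 10^-4 / 0.009912 = 0.08580 mol/L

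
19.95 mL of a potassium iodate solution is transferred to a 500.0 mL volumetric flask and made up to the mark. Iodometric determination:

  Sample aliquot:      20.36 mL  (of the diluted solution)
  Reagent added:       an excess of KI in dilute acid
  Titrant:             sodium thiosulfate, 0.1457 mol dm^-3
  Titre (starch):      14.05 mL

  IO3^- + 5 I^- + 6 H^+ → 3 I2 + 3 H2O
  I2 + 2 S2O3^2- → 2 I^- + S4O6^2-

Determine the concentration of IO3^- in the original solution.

0.4200 mol/L

n(S2O3^2-) = 0.01405 × 0.1457 = 2.047 × 10^-3 mol
n(I2) = n(S2O3^2-)/2 = 1.024 × 10^-3 mol
From the 1:3 ratio, n(IO3^-) in the aliquot = 1/3 × 1.024 × 10^-3 = 3.412 × 10^-4 mol
[IO3^-]_dilute = 3.412 × 10^-4 / 0.02036 = 0.01676 mol/L
[IO3^-]_original = 0.01676 × 500.0/19.95 = 0.4200 mol/L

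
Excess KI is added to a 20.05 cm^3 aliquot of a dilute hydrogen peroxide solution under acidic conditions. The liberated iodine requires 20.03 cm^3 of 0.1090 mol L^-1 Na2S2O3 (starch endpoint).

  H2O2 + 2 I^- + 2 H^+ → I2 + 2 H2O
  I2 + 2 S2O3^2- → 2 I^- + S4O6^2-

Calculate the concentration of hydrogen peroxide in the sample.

0.05445 mol/L

n(S2O3^2-) = 0.02003 × 0.1090 = 2.183 × 10^-3 mol
n(I2) = n(S2O3^2-)/2 = 1.092 × 10^-3 mol
n(H2O2) in the aliquot = 1.092 × 10^-3 mol (1:1 ratio)
[H2O2] = 1.092 × 10^-3 / 0.02005 = 0.05445 mol/L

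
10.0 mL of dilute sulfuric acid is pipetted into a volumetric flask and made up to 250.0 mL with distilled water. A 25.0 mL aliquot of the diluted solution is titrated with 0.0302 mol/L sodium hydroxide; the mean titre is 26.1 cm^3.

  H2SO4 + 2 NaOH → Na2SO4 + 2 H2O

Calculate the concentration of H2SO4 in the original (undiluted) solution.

0.394 mol/L

n(NaOH) = 0.0261 × 0.0302 = 7.88 × 10^-4 mol
From the 1:2 ratio, n(H2SO4) in the aliquot = 1/2 × 7.88 × 10^-4 = 3.94 × 10^-4 mol
[H2SO4]_dilute = 3.94 × 10^-4 / 0.0250 = 0.0158 mol/L
Dilution factor = 250.0 / 10.0 = 25.00
[H2SO4]_stock = 0.0158 × 25.00 = 0.394 mol/L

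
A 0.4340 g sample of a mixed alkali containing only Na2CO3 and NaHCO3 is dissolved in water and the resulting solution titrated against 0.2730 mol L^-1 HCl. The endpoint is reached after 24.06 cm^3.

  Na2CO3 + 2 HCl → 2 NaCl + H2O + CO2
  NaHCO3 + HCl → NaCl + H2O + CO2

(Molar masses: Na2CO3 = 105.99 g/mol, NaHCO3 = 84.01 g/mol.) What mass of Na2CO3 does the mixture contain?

0.2013 g

n(HCl) = 0.02406 × 0.2730 = 6.568 × 10^-3 mol
Let x = n(Na2CO3), y = n(NaHCO3).
Titrant: 2x + 1y = 6.568 × 10^-3;  mass: 105.99x + 84.01y = 0.4340
Solving, x = 1.899 × 10^-3 mol, y = 2.770 × 10^-3 mol
mass of Na2CO3 = 1.899 × 10^-3 × 105.99 = 0.2013 g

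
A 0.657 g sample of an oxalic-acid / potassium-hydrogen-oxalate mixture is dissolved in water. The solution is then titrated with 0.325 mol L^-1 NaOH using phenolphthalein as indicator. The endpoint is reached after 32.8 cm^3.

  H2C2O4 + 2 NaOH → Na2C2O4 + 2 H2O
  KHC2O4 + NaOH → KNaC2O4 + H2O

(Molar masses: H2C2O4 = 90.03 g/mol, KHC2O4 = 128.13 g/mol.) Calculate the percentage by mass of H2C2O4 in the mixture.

n(NaOH) = 0.0328 × 0.325 = 0.0107 mol
Let x = n(H2C2O4), y = n(KHC2O4).
Titrant: 2x + 1y = 0.0107;  mass: 90.03x + 128.13y = 0.657
Solving, x = 4.26 × 10^-3 mol, y = 2.13 × 10^-3 mol
mass of H2C2O4 = 4.26 × 10^-3 × 90.03 = 0.384 g
% H2C2O4 = 0.384 / 0.657 × 100 = 58.4 %

58.4 %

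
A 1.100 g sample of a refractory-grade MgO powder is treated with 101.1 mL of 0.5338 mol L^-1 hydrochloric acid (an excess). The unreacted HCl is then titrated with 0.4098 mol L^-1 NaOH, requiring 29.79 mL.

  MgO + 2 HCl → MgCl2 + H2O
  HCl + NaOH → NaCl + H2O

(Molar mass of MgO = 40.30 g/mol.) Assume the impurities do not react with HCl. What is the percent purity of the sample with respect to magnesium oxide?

76.50 %

n(HCl) added = 0.1011 × 0.5338 = 0.05397 mol
n(NaOH) used in back-titration = 0.02979 × 0.4098 = 0.01221 mol
n(HCl) left over = 0.01221 mol (1:1 ratio)
n(HCl) consumed by analyte = 0.05397 − 0.01221 = 0.04176 mol
From the 1:2 ratio, n(MgO) = 1/2 × 0.04176 = 0.02088 mol
mass of MgO = 0.02088 × 40.30 = 0.8414 g
% MgO = 0.8414 / 1.100 × 100 = 76.50 %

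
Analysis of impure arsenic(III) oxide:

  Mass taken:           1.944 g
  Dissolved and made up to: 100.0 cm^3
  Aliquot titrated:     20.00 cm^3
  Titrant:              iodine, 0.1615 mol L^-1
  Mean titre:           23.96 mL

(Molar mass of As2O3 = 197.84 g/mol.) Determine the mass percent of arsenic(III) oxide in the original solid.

98.45 %

As2O3 + 2 I2 + 2 H2O → As2O5 + 4 HI
n(I2) per titration = 0.02396 × 0.1615 = 3.870 × 10^-3 mol
From the 1:2 ratio, n(As2O3) in each aliquot = 1/2 × 3.870 × 10^-3 = 1.935 × 10^-3 mol
n(As2O3) in the whole flask = 1.935 × 10^-3 × 100.0/20.00 = 9.674 × 10^-3 mol
mass of As2O3 = 9.674 × 10^-3 × 197.84 = 1.914 g
% As2O3 = 1.914 / 1.944 × 100 = 98.45 %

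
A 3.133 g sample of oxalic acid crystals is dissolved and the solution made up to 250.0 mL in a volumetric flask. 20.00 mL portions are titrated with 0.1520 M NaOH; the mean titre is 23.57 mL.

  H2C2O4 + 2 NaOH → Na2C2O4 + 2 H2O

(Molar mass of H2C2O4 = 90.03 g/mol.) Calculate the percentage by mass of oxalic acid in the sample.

64.34 %

n(NaOH) per titration = 0.02357 × 0.1520 = 3.583 × 10^-3 mol
From the 1:2 ratio, n(H2C2O4) in each aliquot = 1/2 × 3.583 × 10^-3 = 1.791 × 10^-3 mol
n(H2C2O4) in the whole flask = 1.791 × 10^-3 × 250.0/20.00 = 0.02239 mol
mass of H2C2O4 = 0.02239 × 90.03 = 2.016 g
% H2C2O4 = 2.016 / 3.133 × 100 = 64.34 %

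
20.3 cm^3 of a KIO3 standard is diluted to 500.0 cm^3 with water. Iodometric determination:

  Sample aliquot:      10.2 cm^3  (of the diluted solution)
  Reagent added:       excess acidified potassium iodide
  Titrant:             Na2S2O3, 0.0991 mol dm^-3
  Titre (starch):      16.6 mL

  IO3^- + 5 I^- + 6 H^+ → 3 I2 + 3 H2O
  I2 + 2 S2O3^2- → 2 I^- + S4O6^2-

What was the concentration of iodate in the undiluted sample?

n(S2O3^2-) = 0.0166 × 0.0991 = 1.65 × 10^-3 mol
n(I2) = n(S2O3^2-)/2 = 8.23 × 10^-4 mol
From the 1:3 ratio, n(IO3^-) in the aliquot = 1/3 × 8.23 × 10^-4 = 2.74 × 10^-4 mol
[IO3^-]_dilute = 2.74 × 10^-4 / 0.0102 = 0.0269 mol/L
[IO3^-]_original = 0.0269 × 500.0/20.3 = 0.662 mol/L

0.662 mol/L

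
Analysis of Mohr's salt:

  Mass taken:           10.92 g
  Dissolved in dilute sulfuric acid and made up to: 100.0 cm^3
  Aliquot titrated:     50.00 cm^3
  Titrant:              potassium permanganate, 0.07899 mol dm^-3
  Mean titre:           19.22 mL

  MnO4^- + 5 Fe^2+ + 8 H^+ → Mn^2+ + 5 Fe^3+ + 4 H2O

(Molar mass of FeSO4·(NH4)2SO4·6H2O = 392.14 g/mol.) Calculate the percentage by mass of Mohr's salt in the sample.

54.52 %

n(KMnO4) per titration = 0.01922 × 0.07899 = 1.518 × 10^-3 mol
From the 5:1 ratio, n(FeSO4·(NH4)2SO4·6H2O) in each aliquot = 5/1 × 1.518 × 10^-3 = 7.591 × 10^-3 mol
n(FeSO4·(NH4)2SO4·6H2O) in the whole flask = 7.591 × 10^-3 × 100.0/50.00 = 0.01518 mol
mass of FeSO4·(NH4)2SO4·6H2O = 0.01518 × 392.14 = 5.953 g
% FeSO4·(NH4)2SO4·6H2O = 5.953 / 10.92 × 100 = 54.52 %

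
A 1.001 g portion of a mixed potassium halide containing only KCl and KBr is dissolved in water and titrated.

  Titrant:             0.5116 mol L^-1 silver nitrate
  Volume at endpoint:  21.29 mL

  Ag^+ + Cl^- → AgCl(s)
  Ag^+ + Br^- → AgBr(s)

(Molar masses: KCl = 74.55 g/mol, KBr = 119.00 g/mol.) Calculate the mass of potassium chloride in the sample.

n(AgNO3) = 0.02129 × 0.5116 = 0.01089 mol
Let x = n(KCl), y = n(KBr).
Titrant: 1x + 1y = 0.01089;  mass: 74.55x + 119.00y = 1.001
Solving, x = 6.640 × 10^-3 mol, y = 4.252 × 10^-3 mol
mass of KCl = 6.640 × 10^-3 × 74.55 = 0.4950 g

0.4950 g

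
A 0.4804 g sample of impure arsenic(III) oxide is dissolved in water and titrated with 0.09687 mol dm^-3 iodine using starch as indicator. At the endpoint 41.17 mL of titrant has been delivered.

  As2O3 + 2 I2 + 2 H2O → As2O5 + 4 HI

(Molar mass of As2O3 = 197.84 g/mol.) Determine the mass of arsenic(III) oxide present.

n(I2) = 0.04117 L × 0.09687 mol/L = 3.988 × 10^-3 mol
From the 1:2 ratio, n(As2O3) = 1/2 × 3.988 × 10^-3 = 1.994 × 10^-3 mol
mass of As2O3 = 1.994 × 10^-3 × 197.84 g/mol = 0.3945 g

0.3945 g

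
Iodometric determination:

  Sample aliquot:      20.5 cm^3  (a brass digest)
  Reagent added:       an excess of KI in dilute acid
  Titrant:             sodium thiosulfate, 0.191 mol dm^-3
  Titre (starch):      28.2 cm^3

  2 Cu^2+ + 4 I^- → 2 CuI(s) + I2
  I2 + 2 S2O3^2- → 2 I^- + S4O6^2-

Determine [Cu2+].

0.263 mol/L

n(S2O3^2-) = 0.0282 × 0.191 = 5.39 × 10^-3 mol
n(I2) = n(S2O3^2-)/2 = 2.69 × 10^-3 mol
From the 2:1 ratio, n(Cu2+) in the aliquot = 2/1 × 2.69 × 10^-3 = 5.39 × 10^-3 mol
[Cu2+] = 5.39 × 10^-3 / 0.0205 = 0.263 mol/L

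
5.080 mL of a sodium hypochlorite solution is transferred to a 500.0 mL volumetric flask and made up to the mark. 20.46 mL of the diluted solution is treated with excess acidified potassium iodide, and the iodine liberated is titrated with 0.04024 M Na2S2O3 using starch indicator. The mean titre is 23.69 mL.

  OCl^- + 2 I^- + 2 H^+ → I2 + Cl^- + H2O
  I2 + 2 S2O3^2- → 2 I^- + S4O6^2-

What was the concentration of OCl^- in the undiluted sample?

n(S2O3^2-) = 0.02369 × 0.04024 = 9.533 × 10^-4 mol
n(I2) = n(S2O3^2-)/2 = 4.766 × 10^-4 mol
n(OCl^-) in the aliquot = 4.766 × 10^-4 mol (1:1 ratio)
[OCl^-]_dilute = 4.766 × 10^-4 / 0.02046 = 0.02330 mol/L
[OCl^-]_original = 0.02330 × 500.0/5.080 = 2.293 mol/L

2.293 M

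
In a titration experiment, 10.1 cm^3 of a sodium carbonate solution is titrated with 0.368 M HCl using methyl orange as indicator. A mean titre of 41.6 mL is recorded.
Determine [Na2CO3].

0.758 M

Na2CO3 + 2 HCl → 2 NaCl + H2O + CO2
n(HCl) = 0.0416 L × 0.368 mol/L = 0.0153 mol
From the 1:2 mole ratio, n(Na2CO3) = 1/2 × 0.0153 = 7.65 × 10^-3 mol
[Na2CO3] = 7.65 × 10^-3 mol / 0.0101 L = 0.758 mol/L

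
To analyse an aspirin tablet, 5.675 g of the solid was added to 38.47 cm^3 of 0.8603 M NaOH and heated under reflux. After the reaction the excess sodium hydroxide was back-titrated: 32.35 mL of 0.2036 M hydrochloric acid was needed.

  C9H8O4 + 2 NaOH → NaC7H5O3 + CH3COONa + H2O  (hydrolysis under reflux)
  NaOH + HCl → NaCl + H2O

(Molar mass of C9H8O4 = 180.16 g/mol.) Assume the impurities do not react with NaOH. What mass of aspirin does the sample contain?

2.388 g

n(NaOH) added = 0.03847 × 0.8603 = 0.03310 mol
n(HCl) used in back-titration = 0.03235 × 0.2036 = 6.586 × 10^-3 mol
n(NaOH) left over = 6.586 × 10^-3 mol (1:1 ratio)
n(NaOH) consumed by analyte = 0.03310 − 6.586 × 10^-3 = 0.02651 mol
From the 1:2 ratio, n(C9H8O4) = 1/2 × 0.02651 = 0.01325 mol
mass of C9H8O4 = 0.01325 × 180.16 = 2.388 g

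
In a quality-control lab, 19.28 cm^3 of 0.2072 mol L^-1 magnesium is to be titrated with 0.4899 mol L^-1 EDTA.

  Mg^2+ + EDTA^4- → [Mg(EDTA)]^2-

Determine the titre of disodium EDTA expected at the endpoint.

n(Mg2+) = 0.01928 L × 0.2072 mol/L = 3.995 × 10^-3 mol
n(EDTA) = 3.995 × 10^-3 mol (1:1 stoichiometry)
V(EDTA) = 3.995 × 10^-3 mol / 0.4899 mol/L = 0.008154 L = 8.154 mL

8.154 mL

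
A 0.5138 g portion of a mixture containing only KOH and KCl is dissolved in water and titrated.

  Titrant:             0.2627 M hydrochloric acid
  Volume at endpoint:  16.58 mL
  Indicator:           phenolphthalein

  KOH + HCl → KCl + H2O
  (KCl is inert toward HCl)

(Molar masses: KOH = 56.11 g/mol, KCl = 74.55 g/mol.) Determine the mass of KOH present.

0.2444 g

n(HCl) = 0.01658 × 0.2627 = 4.356 × 10^-3 mol
Let x = n(KOH), y = n(KCl).
Titrant: 1x = 4.356 × 10^-3;  mass: 56.11x + 74.55y = 0.5138
Solving, x = 4.356 × 10^-3 mol, y = 3.614 × 10^-3 mol
mass of KOH = 4.356 × 10^-3 × 56.11 = 0.2444 g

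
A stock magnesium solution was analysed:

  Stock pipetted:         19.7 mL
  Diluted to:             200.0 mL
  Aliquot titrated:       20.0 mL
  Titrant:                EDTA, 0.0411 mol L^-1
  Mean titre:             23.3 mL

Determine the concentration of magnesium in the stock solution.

Mg^2+ + EDTA^4- → [Mg(EDTA)]^2-
n(EDTA) = 0.0233 × 0.0411 = 9.58 × 10^-4 mol
n(Mg2+) in the aliquot = 9.58 × 10^-4 mol (1:1 ratio)
[Mg2+]_dilute = 9.58 × 10^-4 / 0.0200 = 0.0479 mol/L
Dilution factor = 200.0 / 19.7 = 10.15
[Mg2+]_stock = 0.0479 × 10.15 = 0.486 mol/L

0.486 mol/L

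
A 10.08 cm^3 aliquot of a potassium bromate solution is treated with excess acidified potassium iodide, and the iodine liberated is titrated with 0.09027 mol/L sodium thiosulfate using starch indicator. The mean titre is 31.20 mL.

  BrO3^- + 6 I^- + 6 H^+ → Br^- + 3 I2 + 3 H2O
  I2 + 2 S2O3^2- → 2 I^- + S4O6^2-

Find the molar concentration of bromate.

n(S2O3^2-) = 0.03120 × 0.09027 = 2.816 × 10^-3 mol
n(I2) = n(S2O3^2-)/2 = 1.408 × 10^-3 mol
From the 1:3 ratio, n(BrO3^-) in the aliquot = 1/3 × 1.408 × 10^-3 = 4.694 × 10^-4 mol
[BrO3^-] = 4.694 × 10^-4 / 0.01008 = 0.04657 mol/L

0.04657 mol/L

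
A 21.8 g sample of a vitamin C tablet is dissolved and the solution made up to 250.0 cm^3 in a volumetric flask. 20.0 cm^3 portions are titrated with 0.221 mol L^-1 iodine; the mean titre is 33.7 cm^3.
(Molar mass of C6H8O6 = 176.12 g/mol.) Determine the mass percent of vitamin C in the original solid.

C6H8O6 + I2 → C6H6O6 + 2 HI
n(I2) per titration = 0.0337 × 0.221 = 7.45 × 10^-3 mol
n(C6H8O6) in each aliquot = 7.45 × 10^-3 mol (1:1 ratio)
n(C6H8O6) in the whole flask = 7.45 × 10^-3 × 250.0/20.0 = 0.0931 mol
mass of C6H8O6 = 0.0931 × 176.12 = 16.4 g
% C6H8O6 = 16.4 / 21.8 × 100 = 75.2 %

75.2 %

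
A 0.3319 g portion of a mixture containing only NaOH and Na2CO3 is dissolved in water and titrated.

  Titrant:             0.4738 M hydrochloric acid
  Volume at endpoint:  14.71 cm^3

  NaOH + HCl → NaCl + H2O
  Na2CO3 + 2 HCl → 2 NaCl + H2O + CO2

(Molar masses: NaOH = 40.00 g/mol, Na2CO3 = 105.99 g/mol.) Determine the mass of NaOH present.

n(HCl) = 0.01471 × 0.4738 = 6.970 × 10^-3 mol
Let x = n(NaOH), y = n(Na2CO3).
Titrant: 1x + 2y = 6.970 × 10^-3;  mass: 40.00x + 105.99y = 0.3319
Solving, x = 2.882 × 10^-3 mol, y = 2.044 × 10^-3 mol
mass of NaOH = 2.882 × 10^-3 × 40.00 = 0.1153 g

0.1153 g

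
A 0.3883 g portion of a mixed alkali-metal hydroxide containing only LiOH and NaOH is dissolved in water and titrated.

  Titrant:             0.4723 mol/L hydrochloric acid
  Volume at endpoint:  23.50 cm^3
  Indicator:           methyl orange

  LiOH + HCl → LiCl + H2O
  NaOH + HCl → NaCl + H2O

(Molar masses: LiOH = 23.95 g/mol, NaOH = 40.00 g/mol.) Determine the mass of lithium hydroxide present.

0.08306 g

n(HCl) = 0.02350 × 0.4723 = 0.01110 mol
Let x = n(LiOH), y = n(NaOH).
Titrant: 1x + 1y = 0.01110;  mass: 23.95x + 40.00y = 0.3883
Solving, x = 3.468 × 10^-3 mol, y = 7.631 × 10^-3 mol
mass of LiOH = 3.468 × 10^-3 × 23.95 = 0.08306 g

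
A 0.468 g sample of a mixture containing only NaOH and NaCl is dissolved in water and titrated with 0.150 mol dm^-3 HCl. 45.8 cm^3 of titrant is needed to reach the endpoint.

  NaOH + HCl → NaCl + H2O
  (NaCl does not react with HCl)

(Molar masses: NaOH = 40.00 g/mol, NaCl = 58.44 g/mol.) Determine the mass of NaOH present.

n(HCl) = 0.0458 × 0.150 = 6.87 × 10^-3 mol
Let x = n(NaOH), y = n(NaCl).
Titrant: 1x = 6.87 × 10^-3;  mass: 40.00x + 58.44y = 0.468
Solving, x = 6.87 × 10^-3 mol, y = 3.31 × 10^-3 mol
mass of NaOH = 6.87 × 10^-3 × 40.00 = 0.275 g

0.275 g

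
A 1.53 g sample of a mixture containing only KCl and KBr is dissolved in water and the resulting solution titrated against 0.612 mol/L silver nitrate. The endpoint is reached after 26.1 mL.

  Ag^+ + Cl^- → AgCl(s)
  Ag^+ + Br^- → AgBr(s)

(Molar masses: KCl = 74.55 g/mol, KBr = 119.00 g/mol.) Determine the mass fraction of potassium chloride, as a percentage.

40.6 %

n(AgNO3) = 0.0261 × 0.612 = 0.0160 mol
Let x = n(KCl), y = n(KBr).
Titrant: 1x + 1y = 0.0160;  mass: 74.55x + 119.00y = 1.53
Solving, x = 8.34 × 10^-3 mol, y = 7.63 × 10^-3 mol
mass of KCl = 8.34 × 10^-3 × 74.55 = 0.622 g
% KCl = 0.622 / 1.53 × 100 = 40.6 %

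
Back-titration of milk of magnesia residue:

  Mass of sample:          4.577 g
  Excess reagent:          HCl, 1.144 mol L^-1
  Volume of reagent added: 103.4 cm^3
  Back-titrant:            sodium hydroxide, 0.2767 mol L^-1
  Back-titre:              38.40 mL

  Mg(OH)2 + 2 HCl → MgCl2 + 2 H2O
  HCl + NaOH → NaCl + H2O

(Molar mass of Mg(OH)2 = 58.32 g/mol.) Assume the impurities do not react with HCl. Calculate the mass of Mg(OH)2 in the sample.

3.139 g

n(HCl) added = 0.1034 × 1.144 = 0.1183 mol
n(NaOH) used in back-titration = 0.03840 × 0.2767 = 0.01063 mol
n(HCl) left over = 0.01063 mol (1:1 ratio)
n(HCl) consumed by analyte = 0.1183 − 0.01063 = 0.1077 mol
From the 1:2 ratio, n(Mg(OH)2) = 1/2 × 0.1077 = 0.05383 mol
mass of Mg(OH)2 = 0.05383 × 58.32 = 3.139 g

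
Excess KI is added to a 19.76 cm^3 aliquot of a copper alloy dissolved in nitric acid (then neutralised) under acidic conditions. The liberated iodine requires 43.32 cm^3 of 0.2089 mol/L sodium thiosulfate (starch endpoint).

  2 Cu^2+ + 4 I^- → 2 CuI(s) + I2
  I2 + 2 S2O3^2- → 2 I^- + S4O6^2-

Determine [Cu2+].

0.4580 mol/L

n(S2O3^2-) = 0.04332 × 0.2089 = 9.050 × 10^-3 mol
n(I2) = n(S2O3^2-)/2 = 4.525 × 10^-3 mol
From the 2:1 ratio, n(Cu2+) in the aliquot = 2/1 × 4.525 × 10^-3 = 9.050 × 10^-3 mol
[Cu2+] = 9.050 × 10^-3 / 0.01976 = 0.4580 mol/L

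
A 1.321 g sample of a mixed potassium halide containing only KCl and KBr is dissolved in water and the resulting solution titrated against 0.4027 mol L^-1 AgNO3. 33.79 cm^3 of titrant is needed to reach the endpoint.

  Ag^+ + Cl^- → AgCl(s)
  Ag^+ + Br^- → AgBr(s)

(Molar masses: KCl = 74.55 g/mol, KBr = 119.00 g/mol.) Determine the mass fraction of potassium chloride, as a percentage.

37.87 %

n(AgNO3) = 0.03379 × 0.4027 = 0.01361 mol
Let x = n(KCl), y = n(KBr).
Titrant: 1x + 1y = 0.01361;  mass: 74.55x + 119.00y = 1.321
Solving, x = 6.710 × 10^-3 mol, y = 6.897 × 10^-3 mol
mass of KCl = 6.710 × 10^-3 × 74.55 = 0.5002 g
% KCl = 0.5002 / 1.321 × 100 = 37.87 %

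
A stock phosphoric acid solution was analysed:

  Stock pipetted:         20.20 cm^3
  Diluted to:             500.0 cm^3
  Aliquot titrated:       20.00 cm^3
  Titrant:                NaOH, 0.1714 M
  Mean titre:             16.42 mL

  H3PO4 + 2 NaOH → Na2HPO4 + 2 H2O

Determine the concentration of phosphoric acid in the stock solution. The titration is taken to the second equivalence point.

1.742 M

n(NaOH) = 0.01642 × 0.1714 = 2.814 × 10^-3 mol
From the 1:2 ratio, n(H3PO4) in the aliquot = 1/2 × 2.814 × 10^-3 = 1.407 × 10^-3 mol
[H3PO4]_dilute = 1.407 × 10^-3 / 0.02000 = 0.07036 mol/L
Dilution factor = 500.0 / 20.20 = 24.75
[H3PO4]_stock = 0.07036 × 24.75 = 1.742 mol/L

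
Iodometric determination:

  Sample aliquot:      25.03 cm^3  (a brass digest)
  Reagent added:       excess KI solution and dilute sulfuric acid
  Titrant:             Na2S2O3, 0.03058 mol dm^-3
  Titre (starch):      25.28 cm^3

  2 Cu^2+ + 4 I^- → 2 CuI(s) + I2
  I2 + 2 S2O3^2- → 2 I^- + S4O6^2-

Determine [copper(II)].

n(S2O3^2-) = 0.02528 × 0.03058 = 7.731 × 10^-4 mol
n(I2) = n(S2O3^2-)/2 = 3.865 × 10^-4 mol
From the 2:1 ratio, n(Cu2+) in the aliquot = 2/1 × 3.865 × 10^-4 = 7.731 × 10^-4 mol
[Cu2+] = 7.731 × 10^-4 / 0.02503 = 0.03089 mol/L

0.03089 mol/L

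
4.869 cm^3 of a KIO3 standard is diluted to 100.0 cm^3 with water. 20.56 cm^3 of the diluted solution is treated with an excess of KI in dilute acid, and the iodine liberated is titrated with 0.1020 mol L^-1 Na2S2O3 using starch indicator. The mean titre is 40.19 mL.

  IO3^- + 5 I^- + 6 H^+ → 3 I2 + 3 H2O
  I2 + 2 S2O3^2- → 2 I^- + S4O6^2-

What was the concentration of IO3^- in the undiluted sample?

0.6825 mol/L

n(S2O3^2-) = 0.04019 × 0.1020 = 4.099 × 10^-3 mol
n(I2) = n(S2O3^2-)/2 = 2.050 × 10^-3 mol
From the 1:3 ratio, n(IO3^-) in the aliquot = 1/3 × 2.050 × 10^-3 = 6.832 × 10^-4 mol
[IO3^-]_dilute = 6.832 × 10^-4 / 0.02056 = 0.03323 mol/L
[IO3^-]_original = 0.03323 × 100.0/4.869 = 0.6825 mol/L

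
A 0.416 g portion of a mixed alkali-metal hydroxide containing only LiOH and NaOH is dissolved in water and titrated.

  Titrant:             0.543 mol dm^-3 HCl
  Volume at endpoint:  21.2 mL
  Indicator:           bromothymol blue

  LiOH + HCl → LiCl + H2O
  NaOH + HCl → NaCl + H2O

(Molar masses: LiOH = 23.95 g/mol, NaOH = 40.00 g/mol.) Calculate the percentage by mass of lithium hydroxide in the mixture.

15.9 %

n(HCl) = 0.0212 × 0.543 = 0.0115 mol
Let x = n(LiOH), y = n(NaOH).
Titrant: 1x + 1y = 0.0115;  mass: 23.95x + 40.00y = 0.416
Solving, x = 2.77 × 10^-3 mol, y = 8.74 × 10^-3 mol
mass of LiOH = 2.77 × 10^-3 × 23.95 = 0.0663 g
% LiOH = 0.0663 / 0.416 × 100 = 15.9 %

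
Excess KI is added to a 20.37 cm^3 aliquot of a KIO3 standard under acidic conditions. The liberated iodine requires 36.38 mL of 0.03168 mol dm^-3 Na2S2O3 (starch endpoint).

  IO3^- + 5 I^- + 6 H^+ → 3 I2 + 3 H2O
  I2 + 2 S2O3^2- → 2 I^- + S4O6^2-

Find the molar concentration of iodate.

n(S2O3^2-) = 0.03638 × 0.03168 = 1.153 × 10^-3 mol
n(I2) = n(S2O3^2-)/2 = 5.763 × 10^-4 mol
From the 1:3 ratio, n(IO3^-) in the aliquot = 1/3 × 5.763 × 10^-4 = 1.921 × 10^-4 mol
[IO3^-] = 1.921 × 10^-4 / 0.02037 = 0.009430 mol/L

0.009430 mol/L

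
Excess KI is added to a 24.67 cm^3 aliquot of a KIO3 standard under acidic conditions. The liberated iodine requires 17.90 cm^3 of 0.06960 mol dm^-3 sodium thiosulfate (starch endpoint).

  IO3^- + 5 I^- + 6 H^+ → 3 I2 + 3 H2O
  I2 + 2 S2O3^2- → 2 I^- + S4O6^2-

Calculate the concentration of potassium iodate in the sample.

0.008417 mol/L

n(S2O3^2-) = 0.01790 × 0.06960 = 1.246 × 10^-3 mol
n(I2) = n(S2O3^2-)/2 = 6.229 × 10^-4 mol
From the 1:3 ratio, n(IO3^-) in the aliquot = 1/3 × 6.229 × 10^-4 = 2.076 × 10^-4 mol
[IO3^-] = 2.076 × 10^-4 / 0.02467 = 0.008417 mol/L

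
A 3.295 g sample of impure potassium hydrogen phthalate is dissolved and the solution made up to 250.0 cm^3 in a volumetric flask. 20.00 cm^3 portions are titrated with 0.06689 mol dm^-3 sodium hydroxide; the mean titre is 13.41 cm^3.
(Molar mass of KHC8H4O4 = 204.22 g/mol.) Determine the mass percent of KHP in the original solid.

KHC8H4O4 + NaOH → KNaC8H4O4 + H2O
n(NaOH) per titration = 0.01341 × 0.06689 = 8.970 × 10^-4 mol
n(KHC8H4O4) in each aliquot = 8.970 × 10^-4 mol (1:1 ratio)
n(KHC8H4O4) in the whole flask = 8.970 × 10^-4 × 250.0/20.00 = 0.01121 mol
mass of KHC8H4O4 = 0.01121 × 204.22 = 2.290 g
% KHC8H4O4 = 2.290 / 3.295 × 100 = 69.49 %

69.49 %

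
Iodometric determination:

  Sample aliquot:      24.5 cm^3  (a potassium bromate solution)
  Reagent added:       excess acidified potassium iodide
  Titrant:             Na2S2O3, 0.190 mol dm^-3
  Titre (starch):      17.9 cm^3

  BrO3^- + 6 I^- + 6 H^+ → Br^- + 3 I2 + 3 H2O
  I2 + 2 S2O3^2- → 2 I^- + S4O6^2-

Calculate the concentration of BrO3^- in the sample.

0.0231 mol/L

n(S2O3^2-) = 0.0179 × 0.190 = 3.40 × 10^-3 mol
n(I2) = n(S2O3^2-)/2 = 1.70 × 10^-3 mol
From the 1:3 ratio, n(BrO3^-) in the aliquot = 1/3 × 1.70 × 10^-3 = 5.67 × 10^-4 mol
[BrO3^-] = 5.67 × 10^-4 / 0.0245 = 0.0231 mol/L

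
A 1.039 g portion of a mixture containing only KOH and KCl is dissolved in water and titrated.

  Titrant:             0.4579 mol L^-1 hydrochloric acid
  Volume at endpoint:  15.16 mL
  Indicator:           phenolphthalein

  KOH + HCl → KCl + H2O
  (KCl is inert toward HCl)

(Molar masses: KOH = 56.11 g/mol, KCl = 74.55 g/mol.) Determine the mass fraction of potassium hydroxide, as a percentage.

37.49 %

n(HCl) = 0.01516 × 0.4579 = 6.942 × 10^-3 mol
Let x = n(KOH), y = n(KCl).
Titrant: 1x = 6.942 × 10^-3;  mass: 56.11x + 74.55y = 1.039
Solving, x = 6.942 × 10^-3 mol, y = 8.712 × 10^-3 mol
mass of KOH = 6.942 × 10^-3 × 56.11 = 0.3895 g
% KOH = 0.3895 / 1.039 × 100 = 37.49 %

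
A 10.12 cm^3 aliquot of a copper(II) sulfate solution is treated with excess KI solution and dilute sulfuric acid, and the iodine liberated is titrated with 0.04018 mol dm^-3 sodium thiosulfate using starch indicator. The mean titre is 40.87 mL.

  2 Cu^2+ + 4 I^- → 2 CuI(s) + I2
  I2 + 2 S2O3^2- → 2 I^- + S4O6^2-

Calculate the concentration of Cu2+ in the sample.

0.1623 mol/L

n(S2O3^2-) = 0.04087 × 0.04018 = 1.642 × 10^-3 mol
n(I2) = n(S2O3^2-)/2 = 8.211 × 10^-4 mol
From the 2:1 ratio, n(Cu2+) in the aliquot = 2/1 × 8.211 × 10^-4 = 1.642 × 10^-3 mol
[Cu2+] = 1.642 × 10^-3 / 0.01012 = 0.1623 mol/L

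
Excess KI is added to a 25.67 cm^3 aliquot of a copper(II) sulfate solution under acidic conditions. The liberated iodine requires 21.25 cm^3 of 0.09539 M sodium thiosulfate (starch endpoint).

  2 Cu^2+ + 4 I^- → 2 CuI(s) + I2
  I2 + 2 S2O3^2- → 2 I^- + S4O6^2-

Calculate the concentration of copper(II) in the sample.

0.07897 M

n(S2O3^2-) = 0.02125 × 0.09539 = 2.027 × 10^-3 mol
n(I2) = n(S2O3^2-)/2 = 1.014 × 10^-3 mol
From the 2:1 ratio, n(Cu2+) in the aliquot = 2/1 × 1.014 × 10^-3 = 2.027 × 10^-3 mol
[Cu2+] = 2.027 × 10^-3 / 0.02567 = 0.07897 mol/L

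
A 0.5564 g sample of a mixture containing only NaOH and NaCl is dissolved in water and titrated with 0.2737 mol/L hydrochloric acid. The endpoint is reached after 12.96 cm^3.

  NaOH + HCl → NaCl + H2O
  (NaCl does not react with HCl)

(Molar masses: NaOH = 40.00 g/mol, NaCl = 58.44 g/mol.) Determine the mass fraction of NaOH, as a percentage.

n(HCl) = 0.01296 × 0.2737 = 3.547 × 10^-3 mol
Let x = n(NaOH), y = n(NaCl).
Titrant: 1x = 3.547 × 10^-3;  mass: 40.00x + 58.44y = 0.5564
Solving, x = 3.547 × 10^-3 mol, y = 7.093 × 10^-3 mol
mass of NaOH = 3.547 × 10^-3 × 40.00 = 0.1419 g
% NaOH = 0.1419 / 0.5564 × 100 = 25.50 %

25.50 %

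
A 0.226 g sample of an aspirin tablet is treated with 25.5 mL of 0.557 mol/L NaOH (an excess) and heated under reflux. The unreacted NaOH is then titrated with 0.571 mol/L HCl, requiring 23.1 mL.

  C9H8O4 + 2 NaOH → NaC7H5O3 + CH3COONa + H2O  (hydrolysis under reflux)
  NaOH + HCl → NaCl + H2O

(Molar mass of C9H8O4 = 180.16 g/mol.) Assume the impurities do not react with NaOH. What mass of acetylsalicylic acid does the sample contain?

n(NaOH) added = 0.0255 × 0.557 = 0.0142 mol
n(HCl) used in back-titration = 0.0231 × 0.571 = 0.0132 mol
n(NaOH) left over = 0.0132 mol (1:1 ratio)
n(NaOH) consumed by analyte = 0.0142 − 0.0132 = 1.01 × 10^-3 mol
From the 1:2 ratio, n(C9H8O4) = 1/2 × 1.01 × 10^-3 = 5.07 × 10^-4 mol
mass of C9H8O4 = 5.07 × 10^-4 × 180.16 = 0.0913 g

0.0913 g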